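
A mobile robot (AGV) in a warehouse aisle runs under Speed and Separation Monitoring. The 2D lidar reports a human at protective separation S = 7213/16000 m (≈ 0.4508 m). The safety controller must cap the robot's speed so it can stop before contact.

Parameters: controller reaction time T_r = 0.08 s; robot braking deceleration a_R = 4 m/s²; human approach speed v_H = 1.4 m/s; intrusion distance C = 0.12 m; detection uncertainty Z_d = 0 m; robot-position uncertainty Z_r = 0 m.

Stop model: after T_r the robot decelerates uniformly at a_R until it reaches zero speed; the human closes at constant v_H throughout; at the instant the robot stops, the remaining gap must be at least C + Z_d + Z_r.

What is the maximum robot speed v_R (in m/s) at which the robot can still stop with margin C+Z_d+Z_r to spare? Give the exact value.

v_R_max = 9/20 m/s = 0.4500 m/s

quadratic (1/8)·v² + (43/100)·v + (-3501/16000) = 0
  disc = (43/100)² − 4·(1/8)·(-3501/16000) = 47089/160000 ; √disc = 217/400
  v_R = (−(43/100) + 217/400) / (2·(1/8)) = 9/20 m/s
check:
T_s = v_R/a_R = (9/20)/4 = 0.1125 s
robot covers v_R·T_r = 0.4500·0.0800 = 0.0360 m before braking
robot under decel: 0.4500²/(2·4.0000) = 0.0253 m
person approaches 1.4000·(0.0800+0.1125) = 0.2695 m
C+Z_d+Z_r = 0.1200+0.0000+0.0000 = 0.1200 m
sum ≈ 0.0360+0.0253+0.2695+0.1200 ≈ 0.4508 m = S ✓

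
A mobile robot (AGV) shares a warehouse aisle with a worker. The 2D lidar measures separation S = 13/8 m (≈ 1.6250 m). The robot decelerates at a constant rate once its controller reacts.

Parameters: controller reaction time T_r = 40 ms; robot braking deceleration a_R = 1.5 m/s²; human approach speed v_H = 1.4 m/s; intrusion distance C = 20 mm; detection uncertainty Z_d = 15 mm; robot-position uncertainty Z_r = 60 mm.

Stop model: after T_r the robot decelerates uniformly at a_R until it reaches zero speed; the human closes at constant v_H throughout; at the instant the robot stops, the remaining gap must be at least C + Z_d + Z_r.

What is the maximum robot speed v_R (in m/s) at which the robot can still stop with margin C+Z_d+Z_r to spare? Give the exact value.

v_R_max = 11/10 m/s = 1.1000 m/s

collect terms ⇒ (1/3)·v_R² + (73/75)·v_R + (-737/500) = 0
  disc = (73/75)² − 4·(1/3)·(-737/500) = 16384/5625 ; √disc = 128/75
  v_R = (−(73/75) + 128/75) / (2·(1/3)) = 11/10 m/s
check:
stop time T_s = (11/10)/(3/2) = 0.7333 s
reaction-phase robot travel = 1.1000·0.0400 = 0.0440 m
robot covers 1.1000·0.7333 − ½·1.5000·0.7333² = 0.4033 m while stopping
person approaches 1.4000·(0.0400+0.7333) = 1.0827 m
margins: 0.0200+0.0150+0.0600 = 0.0950 m
sum ≈ 0.0440+0.4033+1.0827+0.0950 ≈ 1.6250 m = S ✓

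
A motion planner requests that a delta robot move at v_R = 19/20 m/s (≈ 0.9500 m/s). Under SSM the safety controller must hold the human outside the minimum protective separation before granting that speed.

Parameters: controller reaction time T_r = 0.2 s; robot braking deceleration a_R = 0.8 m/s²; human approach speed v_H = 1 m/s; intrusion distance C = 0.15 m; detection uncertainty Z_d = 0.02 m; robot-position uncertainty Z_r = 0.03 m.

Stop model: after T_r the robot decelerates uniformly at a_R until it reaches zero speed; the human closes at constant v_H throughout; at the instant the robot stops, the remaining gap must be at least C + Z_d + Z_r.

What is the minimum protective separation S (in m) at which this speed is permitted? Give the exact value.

braking lasts T_s = (19/20)/(4/5) = 1.1875 s
robot in T_r: 0.9500·0.2000 = 0.1900 m
robot under decel: 0.9500²/(2·0.8000) = 0.5641 m
person approaches 1.0000·(0.2000+1.1875) = 1.3875 m
residual clearance needed = 0.1500+0.0200+0.0300 = 0.2000 m
S_min ≈ 0.1900+0.5641+1.3875+0.2000  ⇒  S_min = 7493/3200 m

S_min = 7493/3200 m = 2.3416 m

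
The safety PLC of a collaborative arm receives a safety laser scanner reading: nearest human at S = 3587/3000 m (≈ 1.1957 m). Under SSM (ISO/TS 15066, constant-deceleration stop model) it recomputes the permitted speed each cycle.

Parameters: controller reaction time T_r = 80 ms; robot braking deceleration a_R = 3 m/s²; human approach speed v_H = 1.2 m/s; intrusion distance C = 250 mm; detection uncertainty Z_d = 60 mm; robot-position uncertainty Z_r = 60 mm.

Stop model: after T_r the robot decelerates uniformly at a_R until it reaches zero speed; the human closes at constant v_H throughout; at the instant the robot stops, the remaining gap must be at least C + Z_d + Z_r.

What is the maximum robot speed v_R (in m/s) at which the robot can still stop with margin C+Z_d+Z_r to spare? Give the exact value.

v_R_max = 11/10 m/s = 1.1000 m/s

collect terms ⇒ (1/6)·v_R² + (12/25)·v_R + (-2189/3000) = 0
  disc = (12/25)² − 4·(1/6)·(-2189/3000) = 16129/22500 ; √disc = 127/150
  v_R = (−(12/25) + 127/150) / (2·(1/6)) = 11/10 m/s
check:
T_s = v_R/a_R = (11/10)/3 = 0.3667 s
robot covers v_R·T_r = 1.1000·0.0800 = 0.0880 m before braking
robot covers 1.1000·0.3667 − ½·3.0000·0.3667² = 0.2017 m while stopping
human closes 1.2000·0.4467 = 0.5360 m
C+Z_d+Z_r = 0.2500+0.0600+0.0600 = 0.3700 m
sum ≈ 0.0880+0.2017+0.5360+0.3700 ≈ 1.1957 m = S ✓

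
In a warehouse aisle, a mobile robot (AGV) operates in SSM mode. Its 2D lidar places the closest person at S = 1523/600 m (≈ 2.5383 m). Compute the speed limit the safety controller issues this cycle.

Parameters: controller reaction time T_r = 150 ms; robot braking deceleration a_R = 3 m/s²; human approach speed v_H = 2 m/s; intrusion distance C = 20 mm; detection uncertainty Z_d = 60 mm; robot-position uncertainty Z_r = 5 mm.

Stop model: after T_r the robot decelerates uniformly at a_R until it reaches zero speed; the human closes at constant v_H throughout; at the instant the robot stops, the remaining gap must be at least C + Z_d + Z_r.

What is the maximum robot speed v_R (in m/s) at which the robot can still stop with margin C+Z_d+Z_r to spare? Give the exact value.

at the boundary: (1/6)·v² + (49/60)·v + (-323/150) = 0
  disc = (49/60)² − 4·(1/6)·(-323/150) = 841/400 ; √disc = 29/20
  v_R = (−(49/60) + 29/20) / (2·(1/6)) = 19/10 m/s
check:
stop time T_s = (19/10)/3 = 0.6333 s
robot in T_r: 1.9000·0.1500 = 0.2850 m
robot under decel: 1.9000²/(2·3.0000) = 0.6017 m
human closes 2.0000·0.7833 = 1.5667 m
C+Z_d+Z_r = 0.0200+0.0600+0.0050 = 0.0850 m
sum ≈ 0.2850+0.6017+1.5667+0.0850 ≈ 2.5383 m = S ✓

v_R_max = 19/10 m/s = 1.9000 m/s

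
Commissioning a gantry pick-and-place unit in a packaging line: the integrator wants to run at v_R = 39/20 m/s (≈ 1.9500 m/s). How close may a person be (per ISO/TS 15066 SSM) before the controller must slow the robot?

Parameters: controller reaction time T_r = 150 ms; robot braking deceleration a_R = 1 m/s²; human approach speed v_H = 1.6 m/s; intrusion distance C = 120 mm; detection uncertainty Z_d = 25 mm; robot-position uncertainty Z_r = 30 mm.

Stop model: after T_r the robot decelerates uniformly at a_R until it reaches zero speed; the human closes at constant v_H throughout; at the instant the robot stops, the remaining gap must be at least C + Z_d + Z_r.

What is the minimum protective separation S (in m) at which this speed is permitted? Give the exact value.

S_min = 4583/800 m = 5.7287 m

braking lasts T_s = (39/20)/1 = 1.9500 s
robot in T_r: 1.9500·0.1500 = 0.2925 m
braking distance = 1.9500²/(2·1.0000) = 1.9013 m
human over T_r+T_s: 1.6000·(0.1500+1.9500) = 3.3600 m
residual clearance needed = 0.1200+0.0250+0.0300 = 0.1750 m
S_min ≈ 0.2925+1.9013+3.3600+0.1750  ⇒  S_min = 4583/800 m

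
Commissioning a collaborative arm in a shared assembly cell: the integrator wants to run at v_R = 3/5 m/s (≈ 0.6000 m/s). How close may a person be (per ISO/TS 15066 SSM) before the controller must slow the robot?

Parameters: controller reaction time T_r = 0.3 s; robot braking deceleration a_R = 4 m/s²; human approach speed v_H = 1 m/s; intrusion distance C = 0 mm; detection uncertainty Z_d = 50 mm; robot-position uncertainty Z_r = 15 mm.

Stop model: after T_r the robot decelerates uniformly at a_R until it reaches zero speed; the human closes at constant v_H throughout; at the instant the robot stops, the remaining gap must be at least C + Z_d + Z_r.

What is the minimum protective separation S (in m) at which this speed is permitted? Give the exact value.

S_min = 37/50 m = 0.7400 m

braking lasts T_s = (3/5)/4 = 0.1500 s
robot in T_r: 0.6000·0.3000 = 0.1800 m
robot under decel: 0.6000²/(2·4.0000) = 0.0450 m
human over T_r+T_s: 1.0000·(0.3000+0.1500) = 0.4500 m
C+Z_d+Z_r = 0.0000+0.0500+0.0150 = 0.0650 m
S_min ≈ 0.1800+0.0450+0.4500+0.0650  ⇒  S_min = 37/50 m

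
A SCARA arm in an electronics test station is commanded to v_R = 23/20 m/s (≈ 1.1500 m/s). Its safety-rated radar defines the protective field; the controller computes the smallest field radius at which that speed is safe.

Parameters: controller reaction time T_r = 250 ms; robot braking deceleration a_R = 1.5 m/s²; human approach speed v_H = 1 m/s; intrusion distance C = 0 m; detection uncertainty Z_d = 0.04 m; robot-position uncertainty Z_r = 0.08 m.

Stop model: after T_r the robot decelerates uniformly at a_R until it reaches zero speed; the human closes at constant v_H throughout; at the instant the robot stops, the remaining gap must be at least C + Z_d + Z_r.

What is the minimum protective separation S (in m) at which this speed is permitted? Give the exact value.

T_s = v_R/a_R = (23/20)/(3/2) = 0.7667 s
robot covers v_R·T_r = 1.1500·0.2500 = 0.2875 m before braking
robot under decel: 1.1500²/(2·1.5000) = 0.4408 m
human over T_r+T_s: 1.0000·(0.2500+0.7667) = 1.0167 m
margins: 0.0000+0.0400+0.0800 = 0.1200 m
S_min ≈ 0.2875+0.4408+1.0167+0.1200  ⇒  S_min = 373/200 m

S_min = 373/200 m = 1.8650 m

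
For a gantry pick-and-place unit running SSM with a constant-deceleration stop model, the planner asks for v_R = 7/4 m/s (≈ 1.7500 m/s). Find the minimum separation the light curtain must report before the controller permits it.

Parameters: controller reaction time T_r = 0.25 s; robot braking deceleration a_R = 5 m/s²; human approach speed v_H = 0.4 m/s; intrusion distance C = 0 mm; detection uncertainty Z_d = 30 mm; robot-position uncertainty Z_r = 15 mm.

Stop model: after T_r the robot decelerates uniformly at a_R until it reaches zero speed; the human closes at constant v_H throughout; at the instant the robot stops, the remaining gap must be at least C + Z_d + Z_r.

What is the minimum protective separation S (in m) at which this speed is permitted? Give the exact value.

S_min = 823/800 m = 1.0288 m

braking lasts T_s = (7/4)/5 = 0.3500 s
robot covers v_R·T_r = 1.7500·0.2500 = 0.4375 m before braking
braking distance = 1.7500²/(2·5.0000) = 0.3063 m
person approaches 0.4000·(0.2500+0.3500) = 0.2400 m
margins: 0.0000+0.0300+0.0150 = 0.0450 m
S_min ≈ 0.4375+0.3063+0.2400+0.0450  ⇒  S_min = 823/800 m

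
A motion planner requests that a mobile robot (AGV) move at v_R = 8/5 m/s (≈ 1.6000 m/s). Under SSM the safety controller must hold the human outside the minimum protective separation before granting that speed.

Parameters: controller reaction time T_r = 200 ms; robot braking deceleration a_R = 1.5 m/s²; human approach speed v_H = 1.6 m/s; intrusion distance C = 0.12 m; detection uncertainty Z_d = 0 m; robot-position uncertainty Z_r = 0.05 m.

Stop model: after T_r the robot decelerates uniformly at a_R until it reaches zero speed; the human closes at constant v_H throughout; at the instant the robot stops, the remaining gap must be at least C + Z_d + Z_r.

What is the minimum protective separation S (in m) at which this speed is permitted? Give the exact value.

S_min = 337/100 m = 3.3700 m

T_s = v_R/a_R = (8/5)/(3/2) = 1.0667 s
robot in T_r: 1.6000·0.2000 = 0.3200 m
braking distance = 1.6000²/(2·1.5000) = 0.8533 m
human over T_r+T_s: 1.6000·(0.2000+1.0667) = 2.0267 m
margins: 0.1200+0.0000+0.0500 = 0.1700 m
S_min ≈ 0.3200+0.8533+2.0267+0.1700  ⇒  S_min = 337/100 m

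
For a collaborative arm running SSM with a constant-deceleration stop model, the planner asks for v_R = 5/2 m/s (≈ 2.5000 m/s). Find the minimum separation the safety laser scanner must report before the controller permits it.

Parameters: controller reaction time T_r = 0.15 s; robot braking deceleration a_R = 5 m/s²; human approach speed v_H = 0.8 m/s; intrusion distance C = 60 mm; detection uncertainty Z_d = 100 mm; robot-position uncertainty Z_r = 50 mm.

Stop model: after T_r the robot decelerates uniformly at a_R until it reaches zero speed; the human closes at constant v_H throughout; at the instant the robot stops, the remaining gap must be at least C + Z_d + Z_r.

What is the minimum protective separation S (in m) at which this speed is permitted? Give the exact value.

S_min = 173/100 m = 1.7300 m

stop time T_s = (5/2)/5 = 0.5000 s
robot covers v_R·T_r = 2.5000·0.1500 = 0.3750 m before braking
braking distance = 2.5000²/(2·5.0000) = 0.6250 m
human closes 0.8000·0.6500 = 0.5200 m
margins: 0.0600+0.1000+0.0500 = 0.2100 m
S_min ≈ 0.3750+0.6250+0.5200+0.2100  ⇒  S_min = 173/100 m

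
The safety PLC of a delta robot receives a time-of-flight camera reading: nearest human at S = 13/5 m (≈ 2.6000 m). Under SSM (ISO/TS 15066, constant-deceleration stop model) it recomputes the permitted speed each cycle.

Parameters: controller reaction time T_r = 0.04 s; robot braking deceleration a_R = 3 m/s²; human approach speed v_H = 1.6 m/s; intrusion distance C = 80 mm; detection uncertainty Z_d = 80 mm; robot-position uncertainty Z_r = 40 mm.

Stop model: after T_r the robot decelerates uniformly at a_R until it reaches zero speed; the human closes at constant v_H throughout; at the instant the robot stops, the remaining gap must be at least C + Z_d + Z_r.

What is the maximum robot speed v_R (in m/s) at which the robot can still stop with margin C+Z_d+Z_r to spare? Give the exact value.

at the boundary: (1/6)·v² + (43/75)·v + (-292/125) = 0
  disc = (43/75)² − 4·(1/6)·(-292/125) = 10609/5625 ; √disc = 103/75
  v_R = (−(43/75) + 103/75) / (2·(1/6)) = 12/5 m/s
check:
stop time T_s = (12/5)/3 = 0.8000 s
robot covers v_R·T_r = 2.4000·0.0400 = 0.0960 m before braking
braking distance = 2.4000²/(2·3.0000) = 0.9600 m
person approaches 1.6000·(0.0400+0.8000) = 1.3440 m
C+Z_d+Z_r = 0.0800+0.0800+0.0400 = 0.2000 m
sum ≈ 0.0960+0.9600+1.3440+0.2000 ≈ 2.6000 m = S ✓

v_R_max = 12/5 m/s = 2.4000 m/s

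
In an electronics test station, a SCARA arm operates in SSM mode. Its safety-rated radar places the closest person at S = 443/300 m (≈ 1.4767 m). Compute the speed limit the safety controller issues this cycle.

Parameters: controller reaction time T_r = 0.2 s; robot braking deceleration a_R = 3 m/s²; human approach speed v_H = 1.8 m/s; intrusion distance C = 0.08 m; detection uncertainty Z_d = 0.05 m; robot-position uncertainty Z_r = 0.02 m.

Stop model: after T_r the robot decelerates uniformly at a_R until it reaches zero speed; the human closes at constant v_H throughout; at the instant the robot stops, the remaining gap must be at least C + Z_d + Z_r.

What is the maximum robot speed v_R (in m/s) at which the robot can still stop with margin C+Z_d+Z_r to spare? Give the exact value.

v_R_max = 1 m/s = 1.0000 m/s

at the boundary: (1/6)·v² + (4/5)·v + (-29/30) = 0
  disc = (4/5)² − 4·(1/6)·(-29/30) = 289/225 ; √disc = 17/15
  v_R = (−(4/5) + 17/15) / (2·(1/6)) = 1 m/s
check:
braking lasts T_s = 1/3 = 0.3333 s
reaction-phase robot travel = 1.0000·0.2000 = 0.2000 m
robot under decel: 1.0000²/(2·3.0000) = 0.1667 m
human closes 1.8000·0.5333 = 0.9600 m
C+Z_d+Z_r = 0.0800+0.0500+0.0200 = 0.1500 m
sum ≈ 0.2000+0.1667+0.9600+0.1500 ≈ 1.4767 m = S ✓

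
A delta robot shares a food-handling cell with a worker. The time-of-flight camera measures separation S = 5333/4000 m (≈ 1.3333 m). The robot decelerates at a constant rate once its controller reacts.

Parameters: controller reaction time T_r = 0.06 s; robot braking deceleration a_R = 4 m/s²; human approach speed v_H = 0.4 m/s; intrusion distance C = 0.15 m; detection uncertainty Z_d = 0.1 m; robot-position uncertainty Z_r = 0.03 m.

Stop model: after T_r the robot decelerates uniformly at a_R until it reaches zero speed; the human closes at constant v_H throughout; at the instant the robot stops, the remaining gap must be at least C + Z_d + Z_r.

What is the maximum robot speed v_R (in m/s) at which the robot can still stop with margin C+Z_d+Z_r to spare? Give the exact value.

v_R_max = 23/10 m/s = 2.3000 m/s

collect terms ⇒ (1/8)·v_R² + (4/25)·v_R + (-4117/4000) = 0
  disc = (4/25)² − 4·(1/8)·(-4117/4000) = 21609/40000 ; √disc = 147/200
  v_R = (−(4/25) + 147/200) / (2·(1/8)) = 23/10 m/s
check:
T_s = v_R/a_R = (23/10)/4 = 0.5750 s
robot in T_r: 2.3000·0.0600 = 0.1380 m
robot covers 2.3000·0.5750 − ½·4.0000·0.5750² = 0.6613 m while stopping
human over T_r+T_s: 0.4000·(0.0600+0.5750) = 0.2540 m
residual clearance needed = 0.1500+0.1000+0.0300 = 0.2800 m
sum ≈ 0.1380+0.6613+0.2540+0.2800 ≈ 1.3333 m = S ✓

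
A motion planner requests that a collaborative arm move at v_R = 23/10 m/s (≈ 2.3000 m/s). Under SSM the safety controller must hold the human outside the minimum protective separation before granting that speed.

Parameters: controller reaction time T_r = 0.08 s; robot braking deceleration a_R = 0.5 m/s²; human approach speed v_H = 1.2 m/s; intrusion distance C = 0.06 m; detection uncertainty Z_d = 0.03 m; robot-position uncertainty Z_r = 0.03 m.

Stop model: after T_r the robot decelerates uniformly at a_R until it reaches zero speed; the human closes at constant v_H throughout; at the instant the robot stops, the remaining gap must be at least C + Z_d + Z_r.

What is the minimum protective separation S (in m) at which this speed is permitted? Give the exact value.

S_min = 1121/100 m = 11.2100 m

stop time T_s = (23/10)/(1/2) = 4.6000 s
reaction-phase robot travel = 2.3000·0.0800 = 0.1840 m
robot under decel: 2.3000²/(2·0.5000) = 5.2900 m
human over T_r+T_s: 1.2000·(0.0800+4.6000) = 5.6160 m
residual clearance needed = 0.0600+0.0300+0.0300 = 0.1200 m
S_min ≈ 0.1840+5.2900+5.6160+0.1200  ⇒  S_min = 1121/100 m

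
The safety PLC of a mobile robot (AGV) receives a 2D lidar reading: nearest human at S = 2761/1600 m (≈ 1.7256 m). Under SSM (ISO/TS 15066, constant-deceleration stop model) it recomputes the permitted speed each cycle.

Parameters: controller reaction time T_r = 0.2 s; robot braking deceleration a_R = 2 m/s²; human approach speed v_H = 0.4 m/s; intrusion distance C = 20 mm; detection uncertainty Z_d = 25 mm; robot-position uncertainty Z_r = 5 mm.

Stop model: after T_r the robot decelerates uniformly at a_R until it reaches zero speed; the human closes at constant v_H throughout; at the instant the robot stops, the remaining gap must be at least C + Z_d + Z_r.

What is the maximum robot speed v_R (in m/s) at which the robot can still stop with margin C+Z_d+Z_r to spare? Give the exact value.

v_R_max = 37/20 m/s = 1.8500 m/s

at the boundary: (1/4)·v² + (2/5)·v + (-2553/1600) = 0
  disc = (2/5)² − 4·(1/4)·(-2553/1600) = 2809/1600 ; √disc = 53/40
  v_R = (−(2/5) + 53/40) / (2·(1/4)) = 37/20 m/s
check:
braking lasts T_s = (37/20)/2 = 0.9250 s
reaction-phase robot travel = 1.8500·0.2000 = 0.3700 m
robot under decel: 1.8500²/(2·2.0000) = 0.8556 m
human over T_r+T_s: 0.4000·(0.2000+0.9250) = 0.4500 m
C+Z_d+Z_r = 0.0200+0.0250+0.0050 = 0.0500 m
sum ≈ 0.3700+0.8556+0.4500+0.0500 ≈ 1.7256 m = S ✓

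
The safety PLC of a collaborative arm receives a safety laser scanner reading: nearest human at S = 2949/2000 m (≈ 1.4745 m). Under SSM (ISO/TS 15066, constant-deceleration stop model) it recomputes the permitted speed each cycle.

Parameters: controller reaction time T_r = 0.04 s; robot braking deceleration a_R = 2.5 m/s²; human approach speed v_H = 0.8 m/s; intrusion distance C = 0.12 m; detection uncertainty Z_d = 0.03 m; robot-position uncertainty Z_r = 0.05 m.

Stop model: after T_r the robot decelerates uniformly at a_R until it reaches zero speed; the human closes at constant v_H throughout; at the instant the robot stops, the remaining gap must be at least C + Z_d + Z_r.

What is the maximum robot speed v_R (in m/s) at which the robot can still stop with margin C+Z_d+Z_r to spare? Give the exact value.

v_R_max = 7/4 m/s = 1.7500 m/s

at the boundary: (1/5)·v² + (9/25)·v + (-497/400) = 0
  disc = (9/25)² − 4·(1/5)·(-497/400) = 2809/2500 ; √disc = 53/50
  v_R = (−(9/25) + 53/50) / (2·(1/5)) = 7/4 m/s
check:
T_s = v_R/a_R = (7/4)/(5/2) = 0.7000 s
robot covers v_R·T_r = 1.7500·0.0400 = 0.0700 m before braking
robot covers 1.7500·0.7000 − ½·2.5000·0.7000² = 0.6125 m while stopping
human closes 0.8000·0.7400 = 0.5920 m
C+Z_d+Z_r = 0.1200+0.0300+0.0500 = 0.2000 m
sum ≈ 0.0700+0.6125+0.5920+0.2000 ≈ 1.4745 m = S ✓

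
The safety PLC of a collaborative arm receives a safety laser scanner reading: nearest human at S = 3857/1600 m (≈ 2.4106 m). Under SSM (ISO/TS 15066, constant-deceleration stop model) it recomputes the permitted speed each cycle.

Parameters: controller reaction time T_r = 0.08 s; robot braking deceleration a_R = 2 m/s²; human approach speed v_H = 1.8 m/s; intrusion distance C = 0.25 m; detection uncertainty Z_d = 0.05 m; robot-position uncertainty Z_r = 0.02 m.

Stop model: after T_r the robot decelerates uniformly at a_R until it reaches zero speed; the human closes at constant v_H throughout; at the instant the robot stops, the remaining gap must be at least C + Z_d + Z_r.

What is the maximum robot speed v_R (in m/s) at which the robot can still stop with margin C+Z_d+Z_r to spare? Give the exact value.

v_R_max = 29/20 m/s = 1.4500 m/s

collect terms ⇒ (1/4)·v_R² + (49/50)·v_R + (-15573/8000) = 0
  disc = (49/50)² − 4·(1/4)·(-15573/8000) = 116281/40000 ; √disc = 341/200
  v_R = (−(49/50) + 341/200) / (2·(1/4)) = 29/20 m/s
check:
braking lasts T_s = (29/20)/2 = 0.7250 s
robot in T_r: 1.4500·0.0800 = 0.1160 m
robot under decel: 1.4500²/(2·2.0000) = 0.5256 m
human over T_r+T_s: 1.8000·(0.0800+0.7250) = 1.4490 m
C+Z_d+Z_r = 0.2500+0.0500+0.0200 = 0.3200 m
sum ≈ 0.1160+0.5256+1.4490+0.3200 ≈ 2.4106 m = S ✓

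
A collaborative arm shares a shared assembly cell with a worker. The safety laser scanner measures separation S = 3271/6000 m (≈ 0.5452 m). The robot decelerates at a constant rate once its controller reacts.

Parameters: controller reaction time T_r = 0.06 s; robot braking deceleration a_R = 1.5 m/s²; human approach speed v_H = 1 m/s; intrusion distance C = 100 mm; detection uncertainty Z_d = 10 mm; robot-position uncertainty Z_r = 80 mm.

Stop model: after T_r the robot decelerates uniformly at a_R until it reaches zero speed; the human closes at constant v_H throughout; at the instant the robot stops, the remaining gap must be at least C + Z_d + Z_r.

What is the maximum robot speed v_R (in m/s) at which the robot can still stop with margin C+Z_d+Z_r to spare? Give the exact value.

quadratic (1/3)·v² + (109/150)·v + (-1771/6000) = 0
  disc = (109/150)² − 4·(1/3)·(-1771/6000) = 576/625 ; √disc = 24/25
  v_R = (−(109/150) + 24/25) / (2·(1/3)) = 7/20 m/s
check:
braking lasts T_s = (7/20)/(3/2) = 0.2333 s
reaction-phase robot travel = 0.3500·0.0600 = 0.0210 m
robot under decel: 0.3500²/(2·1.5000) = 0.0408 m
human closes 1.0000·0.2933 = 0.2933 m
C+Z_d+Z_r = 0.1000+0.0100+0.0800 = 0.1900 m
sum ≈ 0.0210+0.0408+0.2933+0.1900 ≈ 0.5452 m = S ✓

v_R_max = 7/20 m/s = 0.3500 m/s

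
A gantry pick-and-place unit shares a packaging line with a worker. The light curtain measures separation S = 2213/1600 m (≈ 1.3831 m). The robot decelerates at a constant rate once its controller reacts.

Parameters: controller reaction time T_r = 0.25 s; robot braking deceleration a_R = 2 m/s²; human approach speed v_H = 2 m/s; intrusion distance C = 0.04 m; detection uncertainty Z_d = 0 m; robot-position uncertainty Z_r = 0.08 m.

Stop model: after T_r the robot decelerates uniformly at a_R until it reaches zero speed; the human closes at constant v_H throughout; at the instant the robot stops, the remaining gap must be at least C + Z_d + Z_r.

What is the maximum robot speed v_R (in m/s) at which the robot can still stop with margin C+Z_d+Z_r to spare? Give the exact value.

v_R_max = 11/20 m/s = 0.5500 m/s

quadratic (1/4)·v² + (5/4)·v + (-1221/1600) = 0
  disc = (5/4)² − 4·(1/4)·(-1221/1600) = 3721/1600 ; √disc = 61/40
  v_R = (−(5/4) + 61/40) / (2·(1/4)) = 11/20 m/s
check:
T_s = v_R/a_R = (11/20)/2 = 0.2750 s
robot covers v_R·T_r = 0.5500·0.2500 = 0.1375 m before braking
robot covers 0.5500·0.2750 − ½·2.0000·0.2750² = 0.0756 m while stopping
human closes 2.0000·0.5250 = 1.0500 m
margins: 0.0400+0.0000+0.0800 = 0.1200 m
sum ≈ 0.1375+0.0756+1.0500+0.1200 ≈ 1.3831 m = S ✓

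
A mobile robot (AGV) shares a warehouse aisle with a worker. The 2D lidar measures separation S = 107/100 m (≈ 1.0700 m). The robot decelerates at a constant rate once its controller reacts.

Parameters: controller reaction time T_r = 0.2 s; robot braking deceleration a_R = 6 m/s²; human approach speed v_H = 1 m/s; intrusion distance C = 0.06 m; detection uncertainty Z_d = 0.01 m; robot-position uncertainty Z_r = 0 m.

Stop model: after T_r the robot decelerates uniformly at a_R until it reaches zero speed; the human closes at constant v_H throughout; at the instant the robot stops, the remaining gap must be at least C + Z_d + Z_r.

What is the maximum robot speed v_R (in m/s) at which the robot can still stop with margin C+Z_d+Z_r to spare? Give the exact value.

v_R_max = 8/5 m/s = 1.6000 m/s

collect terms ⇒ (1/12)·v_R² + (11/30)·v_R + (-4/5) = 0
  disc = (11/30)² − 4·(1/12)·(-4/5) = 361/900 ; √disc = 19/30
  v_R = (−(11/30) + 19/30) / (2·(1/12)) = 8/5 m/s
check:
T_s = v_R/a_R = (8/5)/6 = 0.2667 s
robot covers v_R·T_r = 1.6000·0.2000 = 0.3200 m before braking
braking distance = 1.6000²/(2·6.0000) = 0.2133 m
person approaches 1.0000·(0.2000+0.2667) = 0.4667 m
residual clearance needed = 0.0600+0.0100+0.0000 = 0.0700 m
sum ≈ 0.3200+0.2133+0.4667+0.0700 ≈ 1.0700 m = S ✓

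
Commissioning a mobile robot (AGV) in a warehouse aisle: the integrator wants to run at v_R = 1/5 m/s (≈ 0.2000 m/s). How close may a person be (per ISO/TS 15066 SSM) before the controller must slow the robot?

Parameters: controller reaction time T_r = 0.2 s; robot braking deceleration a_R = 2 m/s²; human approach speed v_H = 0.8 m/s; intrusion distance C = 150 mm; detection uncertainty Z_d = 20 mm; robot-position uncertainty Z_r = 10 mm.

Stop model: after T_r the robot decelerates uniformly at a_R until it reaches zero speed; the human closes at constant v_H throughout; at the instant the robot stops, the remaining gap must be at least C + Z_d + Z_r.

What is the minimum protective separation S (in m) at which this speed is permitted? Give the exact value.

S_min = 47/100 m = 0.4700 m

T_s = v_R/a_R = (1/5)/2 = 0.1000 s
reaction-phase robot travel = 0.2000·0.2000 = 0.0400 m
robot under decel: 0.2000²/(2·2.0000) = 0.0100 m
human over T_r+T_s: 0.8000·(0.2000+0.1000) = 0.2400 m
margins: 0.1500+0.0200+0.0100 = 0.1800 m
S_min ≈ 0.0400+0.0100+0.2400+0.1800  ⇒  S_min = 47/100 m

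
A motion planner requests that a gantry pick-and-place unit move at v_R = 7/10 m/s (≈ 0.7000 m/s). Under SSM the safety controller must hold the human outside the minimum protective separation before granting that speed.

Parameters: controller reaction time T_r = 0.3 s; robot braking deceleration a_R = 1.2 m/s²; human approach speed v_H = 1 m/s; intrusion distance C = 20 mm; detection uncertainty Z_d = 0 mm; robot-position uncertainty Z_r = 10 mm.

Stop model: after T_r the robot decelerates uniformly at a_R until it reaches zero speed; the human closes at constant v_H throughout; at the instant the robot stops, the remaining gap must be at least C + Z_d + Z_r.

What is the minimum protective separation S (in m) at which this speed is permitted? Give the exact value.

S_min = 531/400 m = 1.3275 m

stop time T_s = (7/10)/(6/5) = 0.5833 s
robot in T_r: 0.7000·0.3000 = 0.2100 m
robot under decel: 0.7000²/(2·1.2000) = 0.2042 m
person approaches 1.0000·(0.3000+0.5833) = 0.8833 m
C+Z_d+Z_r = 0.0200+0.0000+0.0100 = 0.0300 m
S_min ≈ 0.2100+0.2042+0.8833+0.0300  ⇒  S_min = 531/400 m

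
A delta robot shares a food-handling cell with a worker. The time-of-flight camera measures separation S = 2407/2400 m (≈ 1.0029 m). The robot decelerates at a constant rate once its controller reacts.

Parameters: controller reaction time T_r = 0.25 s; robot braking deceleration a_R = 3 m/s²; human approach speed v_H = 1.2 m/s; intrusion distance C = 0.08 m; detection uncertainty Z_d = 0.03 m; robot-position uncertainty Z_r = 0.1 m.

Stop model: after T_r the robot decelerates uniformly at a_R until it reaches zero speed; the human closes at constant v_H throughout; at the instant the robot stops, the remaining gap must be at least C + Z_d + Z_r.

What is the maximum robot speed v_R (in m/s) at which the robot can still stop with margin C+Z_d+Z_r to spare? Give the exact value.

v_R_max = 13/20 m/s = 0.6500 m/s

at the boundary: (1/6)·v² + (13/20)·v + (-1183/2400) = 0
  disc = (13/20)² − 4·(1/6)·(-1183/2400) = 169/225 ; √disc = 13/15
  v_R = (−(13/20) + 13/15) / (2·(1/6)) = 13/20 m/s
check:
braking lasts T_s = (13/20)/3 = 0.2167 s
reaction-phase robot travel = 0.6500·0.2500 = 0.1625 m
robot under decel: 0.6500²/(2·3.0000) = 0.0704 m
person approaches 1.2000·(0.2500+0.2167) = 0.5600 m
C+Z_d+Z_r = 0.0800+0.0300+0.1000 = 0.2100 m
sum ≈ 0.1625+0.0704+0.5600+0.2100 ≈ 1.0029 m = S ✓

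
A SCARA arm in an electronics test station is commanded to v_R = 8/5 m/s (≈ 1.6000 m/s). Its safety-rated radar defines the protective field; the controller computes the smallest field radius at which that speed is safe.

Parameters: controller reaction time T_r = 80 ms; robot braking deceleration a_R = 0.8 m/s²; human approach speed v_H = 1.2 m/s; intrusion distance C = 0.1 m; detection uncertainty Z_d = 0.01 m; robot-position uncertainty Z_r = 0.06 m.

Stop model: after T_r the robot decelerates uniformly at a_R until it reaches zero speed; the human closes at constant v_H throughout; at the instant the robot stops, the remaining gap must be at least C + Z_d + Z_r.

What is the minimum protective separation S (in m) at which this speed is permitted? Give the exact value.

S_min = 2197/500 m = 4.3940 m

braking lasts T_s = (8/5)/(4/5) = 2.0000 s
reaction-phase robot travel = 1.6000·0.0800 = 0.1280 m
braking distance = 1.6000²/(2·0.8000) = 1.6000 m
person approaches 1.2000·(0.0800+2.0000) = 2.4960 m
residual clearance needed = 0.1000+0.0100+0.0600 = 0.1700 m
S_min ≈ 0.1280+1.6000+2.4960+0.1700  ⇒  S_min = 2197/500 m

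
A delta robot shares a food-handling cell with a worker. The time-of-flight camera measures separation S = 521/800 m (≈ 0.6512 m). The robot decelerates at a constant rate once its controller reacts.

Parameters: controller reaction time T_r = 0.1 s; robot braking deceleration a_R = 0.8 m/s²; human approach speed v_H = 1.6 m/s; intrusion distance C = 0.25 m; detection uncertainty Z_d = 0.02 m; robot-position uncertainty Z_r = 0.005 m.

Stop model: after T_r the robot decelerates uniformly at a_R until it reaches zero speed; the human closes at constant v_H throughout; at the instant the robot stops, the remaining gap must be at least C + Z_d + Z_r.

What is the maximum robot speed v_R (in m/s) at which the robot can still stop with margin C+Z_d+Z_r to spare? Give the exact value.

v_R_max = 1/10 m/s = 0.1000 m/s

collect terms ⇒ (5/8)·v_R² + (21/10)·v_R + (-173/800) = 0
  disc = (21/10)² − 4·(5/8)·(-173/800) = 7921/1600 ; √disc = 89/40
  v_R = (−(21/10) + 89/40) / (2·(5/8)) = 1/10 m/s
check:
stop time T_s = (1/10)/(4/5) = 0.1250 s
robot in T_r: 0.1000·0.1000 = 0.0100 m
robot under decel: 0.1000²/(2·0.8000) = 0.0063 m
person approaches 1.6000·(0.1000+0.1250) = 0.3600 m
C+Z_d+Z_r = 0.2500+0.0200+0.0050 = 0.2750 m
sum ≈ 0.0100+0.0063+0.3600+0.2750 ≈ 0.6512 m = S ✓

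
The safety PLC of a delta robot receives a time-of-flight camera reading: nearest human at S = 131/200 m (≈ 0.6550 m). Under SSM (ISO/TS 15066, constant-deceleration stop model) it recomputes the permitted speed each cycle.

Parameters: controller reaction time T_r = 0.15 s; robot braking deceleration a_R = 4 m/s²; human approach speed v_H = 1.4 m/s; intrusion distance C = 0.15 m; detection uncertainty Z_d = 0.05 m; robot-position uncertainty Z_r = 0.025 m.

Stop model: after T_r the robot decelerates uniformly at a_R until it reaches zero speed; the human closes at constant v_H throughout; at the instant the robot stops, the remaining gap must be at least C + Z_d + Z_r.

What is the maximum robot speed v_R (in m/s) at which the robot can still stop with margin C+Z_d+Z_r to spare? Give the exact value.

at the boundary: (1/8)·v² + (1/2)·v + (-11/50) = 0
  disc = (1/2)² − 4·(1/8)·(-11/50) = 9/25 ; √disc = 3/5
  v_R = (−(1/2) + 3/5) / (2·(1/8)) = 2/5 m/s
check:
T_s = v_R/a_R = (2/5)/4 = 0.1000 s
robot in T_r: 0.4000·0.1500 = 0.0600 m
robot under decel: 0.4000²/(2·4.0000) = 0.0200 m
person approaches 1.4000·(0.1500+0.1000) = 0.3500 m
C+Z_d+Z_r = 0.1500+0.0500+0.0250 = 0.2250 m
sum ≈ 0.0600+0.0200+0.3500+0.2250 ≈ 0.6550 m = S ✓

v_R_max = 2/5 m/s = 0.4000 m/s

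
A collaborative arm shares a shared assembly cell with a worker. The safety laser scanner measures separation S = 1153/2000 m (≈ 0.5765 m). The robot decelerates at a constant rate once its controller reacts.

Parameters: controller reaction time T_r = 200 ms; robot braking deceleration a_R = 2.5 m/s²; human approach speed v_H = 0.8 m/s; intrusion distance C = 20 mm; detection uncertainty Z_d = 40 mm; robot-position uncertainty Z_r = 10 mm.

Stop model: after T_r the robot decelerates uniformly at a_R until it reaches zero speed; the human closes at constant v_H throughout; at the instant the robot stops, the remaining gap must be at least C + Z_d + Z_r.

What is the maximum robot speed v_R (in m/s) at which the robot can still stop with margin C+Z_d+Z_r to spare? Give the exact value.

collect terms ⇒ (1/5)·v_R² + (13/25)·v_R + (-693/2000) = 0
  disc = (13/25)² − 4·(1/5)·(-693/2000) = 1369/2500 ; √disc = 37/50
  v_R = (−(13/25) + 37/50) / (2·(1/5)) = 11/20 m/s
check:
stop time T_s = (11/20)/(5/2) = 0.2200 s
reaction-phase robot travel = 0.5500·0.2000 = 0.1100 m
robot under decel: 0.5500²/(2·2.5000) = 0.0605 m
human over T_r+T_s: 0.8000·(0.2000+0.2200) = 0.3360 m
residual clearance needed = 0.0200+0.0400+0.0100 = 0.0700 m
sum ≈ 0.1100+0.0605+0.3360+0.0700 ≈ 0.5765 m = S ✓

v_R_max = 11/20 m/s = 0.5500 m/s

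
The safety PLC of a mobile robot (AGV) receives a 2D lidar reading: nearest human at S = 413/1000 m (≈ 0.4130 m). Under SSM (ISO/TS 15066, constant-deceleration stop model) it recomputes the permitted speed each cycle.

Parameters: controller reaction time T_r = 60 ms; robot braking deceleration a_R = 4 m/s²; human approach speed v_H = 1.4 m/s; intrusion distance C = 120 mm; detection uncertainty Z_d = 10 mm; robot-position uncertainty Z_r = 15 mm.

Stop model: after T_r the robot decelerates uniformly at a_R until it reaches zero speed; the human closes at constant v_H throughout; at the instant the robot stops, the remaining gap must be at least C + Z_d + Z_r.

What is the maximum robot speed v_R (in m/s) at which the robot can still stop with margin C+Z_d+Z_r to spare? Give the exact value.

v_R_max = 2/5 m/s = 0.4000 m/s

at the boundary: (1/8)·v² + (41/100)·v + (-23/125) = 0
  disc = (41/100)² − 4·(1/8)·(-23/125) = 2601/10000 ; √disc = 51/100
  v_R = (−(41/100) + 51/100) / (2·(1/8)) = 2/5 m/s
check:
T_s = v_R/a_R = (2/5)/4 = 0.1000 s
robot covers v_R·T_r = 0.4000·0.0600 = 0.0240 m before braking
robot under decel: 0.4000²/(2·4.0000) = 0.0200 m
human closes 1.4000·0.1600 = 0.2240 m
margins: 0.1200+0.0100+0.0150 = 0.1450 m
sum ≈ 0.0240+0.0200+0.2240+0.1450 ≈ 0.4130 m = S ✓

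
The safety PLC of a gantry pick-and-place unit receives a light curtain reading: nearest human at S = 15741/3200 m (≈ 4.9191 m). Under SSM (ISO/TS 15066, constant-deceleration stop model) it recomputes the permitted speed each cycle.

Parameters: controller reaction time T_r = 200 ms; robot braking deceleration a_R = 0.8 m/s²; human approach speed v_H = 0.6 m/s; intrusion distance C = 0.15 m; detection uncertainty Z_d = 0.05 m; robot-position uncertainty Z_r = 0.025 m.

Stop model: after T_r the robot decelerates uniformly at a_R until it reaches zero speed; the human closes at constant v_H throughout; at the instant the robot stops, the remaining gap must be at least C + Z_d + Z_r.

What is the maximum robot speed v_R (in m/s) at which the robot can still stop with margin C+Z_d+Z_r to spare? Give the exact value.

v_R_max = 41/20 m/s = 2.0500 m/s

collect terms ⇒ (5/8)·v_R² + (19/20)·v_R + (-14637/3200) = 0
  disc = (19/20)² − 4·(5/8)·(-14637/3200) = 78961/6400 ; √disc = 281/80
  v_R = (−(19/20) + 281/80) / (2·(5/8)) = 41/20 m/s
check:
T_s = v_R/a_R = (41/20)/(4/5) = 2.5625 s
reaction-phase robot travel = 2.0500·0.2000 = 0.4100 m
braking distance = 2.0500²/(2·0.8000) = 2.6266 m
human over T_r+T_s: 0.6000·(0.2000+2.5625) = 1.6575 m
residual clearance needed = 0.1500+0.0500+0.0250 = 0.2250 m
sum ≈ 0.4100+2.6266+1.6575+0.2250 ≈ 4.9191 m = S ✓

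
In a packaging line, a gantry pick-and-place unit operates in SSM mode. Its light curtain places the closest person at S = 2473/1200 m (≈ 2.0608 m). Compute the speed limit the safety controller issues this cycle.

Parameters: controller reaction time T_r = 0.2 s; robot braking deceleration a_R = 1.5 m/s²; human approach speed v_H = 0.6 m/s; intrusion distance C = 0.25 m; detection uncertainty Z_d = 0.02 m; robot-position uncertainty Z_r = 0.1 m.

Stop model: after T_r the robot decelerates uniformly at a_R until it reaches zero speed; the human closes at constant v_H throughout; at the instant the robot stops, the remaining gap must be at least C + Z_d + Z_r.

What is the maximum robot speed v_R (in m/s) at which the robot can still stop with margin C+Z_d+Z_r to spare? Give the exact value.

at the boundary: (1/3)·v² + (3/5)·v + (-377/240) = 0
  disc = (3/5)² − 4·(1/3)·(-377/240) = 2209/900 ; √disc = 47/30
  v_R = (−(3/5) + 47/30) / (2·(1/3)) = 29/20 m/s
check:
stop time T_s = (29/20)/(3/2) = 0.9667 s
robot covers v_R·T_r = 1.4500·0.2000 = 0.2900 m before braking
robot under decel: 1.4500²/(2·1.5000) = 0.7008 m
person approaches 0.6000·(0.2000+0.9667) = 0.7000 m
margins: 0.2500+0.0200+0.1000 = 0.3700 m
sum ≈ 0.2900+0.7008+0.7000+0.3700 ≈ 2.0608 m = S ✓

v_R_max = 29/20 m/s = 1.4500 m/s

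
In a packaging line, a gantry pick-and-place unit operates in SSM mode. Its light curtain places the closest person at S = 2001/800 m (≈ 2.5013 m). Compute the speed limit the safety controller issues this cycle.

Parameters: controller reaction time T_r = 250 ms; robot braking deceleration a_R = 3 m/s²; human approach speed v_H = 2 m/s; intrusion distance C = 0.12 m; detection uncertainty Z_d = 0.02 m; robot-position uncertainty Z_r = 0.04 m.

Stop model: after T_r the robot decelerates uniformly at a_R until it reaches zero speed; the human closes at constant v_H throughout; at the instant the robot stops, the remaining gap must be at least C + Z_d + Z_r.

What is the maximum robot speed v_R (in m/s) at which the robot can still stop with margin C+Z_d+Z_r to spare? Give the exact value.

v_R_max = 31/20 m/s = 1.5500 m/s

collect terms ⇒ (1/6)·v_R² + (11/12)·v_R + (-1457/800) = 0
  disc = (11/12)² − 4·(1/6)·(-1457/800) = 1849/900 ; √disc = 43/30
  v_R = (−(11/12) + 43/30) / (2·(1/6)) = 31/20 m/s
check:
T_s = v_R/a_R = (31/20)/3 = 0.5167 s
robot in T_r: 1.5500·0.2500 = 0.3875 m
robot covers 1.5500·0.5167 − ½·3.0000·0.5167² = 0.4004 m while stopping
human over T_r+T_s: 2.0000·(0.2500+0.5167) = 1.5333 m
C+Z_d+Z_r = 0.1200+0.0200+0.0400 = 0.1800 m
sum ≈ 0.3875+0.4004+1.5333+0.1800 ≈ 2.5013 m = S ✓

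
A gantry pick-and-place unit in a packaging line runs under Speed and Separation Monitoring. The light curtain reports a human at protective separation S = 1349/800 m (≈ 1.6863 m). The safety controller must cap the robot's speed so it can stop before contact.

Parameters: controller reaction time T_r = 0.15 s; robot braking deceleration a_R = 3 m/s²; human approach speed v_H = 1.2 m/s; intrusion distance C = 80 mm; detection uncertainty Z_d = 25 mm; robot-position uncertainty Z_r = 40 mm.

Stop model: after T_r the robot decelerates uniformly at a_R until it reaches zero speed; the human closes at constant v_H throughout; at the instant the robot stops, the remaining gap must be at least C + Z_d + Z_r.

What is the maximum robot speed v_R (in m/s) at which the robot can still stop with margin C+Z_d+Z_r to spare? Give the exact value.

at the boundary: (1/6)·v² + (11/20)·v + (-1089/800) = 0
  disc = (11/20)² − 4·(1/6)·(-1089/800) = 121/100 ; √disc = 11/10
  v_R = (−(11/20) + 11/10) / (2·(1/6)) = 33/20 m/s
check:
T_s = v_R/a_R = (33/20)/3 = 0.5500 s
reaction-phase robot travel = 1.6500·0.1500 = 0.2475 m
robot under decel: 1.6500²/(2·3.0000) = 0.4537 m
person approaches 1.2000·(0.1500+0.5500) = 0.8400 m
margins: 0.0800+0.0250+0.0400 = 0.1450 m
sum ≈ 0.2475+0.4537+0.8400+0.1450 ≈ 1.6863 m = S ✓

v_R_max = 33/20 m/s = 1.6500 m/s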